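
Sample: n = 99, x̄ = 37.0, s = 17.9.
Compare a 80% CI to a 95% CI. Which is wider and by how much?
95% CI is wider by 2.50

df = 98
80% CI: t* = 1.290, (34.68, 39.32), width = 2 · t* · s/√n = 4.64
95% CI: t* = 1.984, (33.43, 40.57), width = 2 · t* · s/√n = 7.14

The 95% CI is wider by 7.14 - 4.64 = 2.50.
Higher confidence requires a wider interval.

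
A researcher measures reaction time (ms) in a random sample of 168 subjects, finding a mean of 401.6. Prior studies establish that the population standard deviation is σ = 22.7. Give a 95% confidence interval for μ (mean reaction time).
(398.17, 405.03)

z-interval (σ known):
z* = 1.960 for 95% confidence

Margin of error = z* · σ/√n = 1.960 · 22.7/√168 = 3.43

CI: (401.6 - 3.43, 401.6 + 3.43) = (398.17, 405.03)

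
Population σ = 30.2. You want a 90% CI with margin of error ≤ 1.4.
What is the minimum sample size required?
n ≥ 1260

For margin E ≤ 1.4:
n ≥ (z* · σ / E)²
n ≥ (1.645 · 30.2 / 1.4)²
n ≥ 1259.19

Minimum n = 1260 (rounding up)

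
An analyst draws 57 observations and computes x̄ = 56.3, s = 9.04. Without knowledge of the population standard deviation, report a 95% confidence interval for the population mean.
(53.90, 58.70)

t-interval (σ unknown):
df = n - 1 = 56
t* = 2.003 for 95% confidence

Margin of error = t* · s/√n = 2.003 · 9.04/√57 = 2.40

CI: (53.90, 58.70)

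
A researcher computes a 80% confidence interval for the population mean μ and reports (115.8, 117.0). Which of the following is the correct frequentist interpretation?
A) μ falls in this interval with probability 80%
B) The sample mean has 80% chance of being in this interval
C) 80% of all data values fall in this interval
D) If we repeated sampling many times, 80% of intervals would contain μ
D

A) Wrong — μ is fixed; the randomness lives in the interval, not in μ.
B) Wrong — x̄ is observed and sits in the interval by construction.
C) Wrong — a CI is about the parameter μ, not individual data values.
D) Correct — this is the frequentist long-run coverage interpretation.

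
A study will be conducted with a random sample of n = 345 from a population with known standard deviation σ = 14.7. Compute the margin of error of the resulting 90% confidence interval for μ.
Margin of error = 1.30

Margin of error = z* · σ/√n
= 1.645 · 14.7/√345
= 1.645 · 14.7/18.5742
= 1.30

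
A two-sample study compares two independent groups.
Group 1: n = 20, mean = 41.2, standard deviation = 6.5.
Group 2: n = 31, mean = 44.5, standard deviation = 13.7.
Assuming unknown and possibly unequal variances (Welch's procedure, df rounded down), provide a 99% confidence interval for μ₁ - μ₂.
(-10.99, 4.39)

Difference: x̄₁ - x̄₂ = -3.30
SE = √(s₁²/n₁ + s₂²/n₂) = √(6.5²/20 + 13.7²/31) = 2.8578
df = 45.79 → 45 (Welch–Satterthwaite, rounded down)
t* = 2.690

CI: -3.30 ± 2.690 · 2.8578 = -3.30 ± 7.69 = (-10.99, 4.39)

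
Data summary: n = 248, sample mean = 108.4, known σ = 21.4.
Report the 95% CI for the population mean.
(105.74, 111.06)

z-interval (σ known):
z* = 1.960 for 95% confidence

Margin of error = z* · σ/√n = 1.960 · 21.4/√248 = 2.66

CI: (108.4 - 2.66, 108.4 + 2.66) = (105.74, 111.06)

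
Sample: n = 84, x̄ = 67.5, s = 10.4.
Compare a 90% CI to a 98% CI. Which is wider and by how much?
98% CI is wider by 1.61

df = 83
90% CI: t* = 1.663, (65.61, 69.39), width = 2 · t* · s/√n = 3.77
98% CI: t* = 2.372, (64.81, 70.19), width = 2 · t* · s/√n = 5.38

The 98% CI is wider by 5.38 - 3.77 = 1.61.
Higher confidence requires a wider interval.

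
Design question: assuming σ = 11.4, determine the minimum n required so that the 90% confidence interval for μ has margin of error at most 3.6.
n ≥ 28

For margin E ≤ 3.6:
n ≥ (z* · σ / E)²
n ≥ (1.645 · 11.4 / 3.6)²
n ≥ 27.14

Minimum n = 28 (rounding up)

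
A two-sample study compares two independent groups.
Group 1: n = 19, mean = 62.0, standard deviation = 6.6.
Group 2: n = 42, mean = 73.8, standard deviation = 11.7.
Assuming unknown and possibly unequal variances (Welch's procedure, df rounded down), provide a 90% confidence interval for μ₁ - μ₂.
(-15.74, -7.86)

Difference: x̄₁ - x̄₂ = -11.80
SE = √(s₁²/n₁ + s₂²/n₂) = √(6.6²/19 + 11.7²/42) = 2.3563
df = 55.93 → 55 (Welch–Satterthwaite, rounded down)
t* = 1.673

CI: -11.80 ± 1.673 · 2.3563 = -11.80 ± 3.94 = (-15.74, -7.86)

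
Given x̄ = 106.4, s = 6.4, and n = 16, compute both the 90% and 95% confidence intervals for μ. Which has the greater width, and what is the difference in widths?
95% CI is wider by 1.21

df = 15
90% CI: t* = 1.753, (103.60, 109.20), width = 2 · t* · s/√n = 5.61
95% CI: t* = 2.131, (102.99, 109.81), width = 2 · t* · s/√n = 6.82

The 95% CI is wider by 6.82 - 5.61 = 1.21.
Higher confidence requires a wider interval.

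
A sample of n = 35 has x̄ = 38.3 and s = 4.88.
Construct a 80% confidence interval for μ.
(37.22, 39.38)

t-interval (σ unknown):
df = n - 1 = 34
t* = 1.307 for 80% confidence

Margin of error = t* · s/√n = 1.307 · 4.88/√35 = 1.08

CI: (37.22, 39.38)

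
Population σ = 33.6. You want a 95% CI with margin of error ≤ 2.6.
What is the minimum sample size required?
n ≥ 642

For margin E ≤ 2.6:
n ≥ (z* · σ / E)²
n ≥ (1.960 · 33.6 / 2.6)²
n ≥ 641.57

Minimum n = 642 (rounding up)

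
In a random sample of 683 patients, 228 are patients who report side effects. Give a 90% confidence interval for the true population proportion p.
(0.304, 0.364)

Proportion CI:
p̂ = 228/683 = 0.33382
SE = √(p̂(1-p̂)/n) = √(0.33382 · 0.66618 / 683) = 0.01804

z* = 1.645
Margin = z* · SE = 1.645 · 0.01804 = 0.0297

CI: 0.33382 ± 0.0297 = (0.304, 0.364)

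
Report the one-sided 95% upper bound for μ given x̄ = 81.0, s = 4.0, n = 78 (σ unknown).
μ ≤ 81.75

Upper bound (one-sided):
t* = 1.665 (one-sided for 95%)
Upper bound = x̄ + t* · s/√n = 81.0 + 1.665 · 4.0/√78 = 81.75

We are 95% confident that μ ≤ 81.75.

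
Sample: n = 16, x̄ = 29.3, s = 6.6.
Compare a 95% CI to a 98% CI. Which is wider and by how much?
98% CI is wider by 1.56

df = 15
95% CI: t* = 2.131, (25.78, 32.82), width = 2 · t* · s/√n = 7.03
98% CI: t* = 2.602, (25.01, 33.59), width = 2 · t* · s/√n = 8.59

The 98% CI is wider by 8.59 - 7.03 = 1.56.
Higher confidence requires a wider interval.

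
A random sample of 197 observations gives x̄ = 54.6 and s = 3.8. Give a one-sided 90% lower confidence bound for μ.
μ ≥ 54.25

Lower bound (one-sided):
t* = 1.286 (one-sided for 90%)
Lower bound = x̄ - t* · s/√n = 54.6 - 1.286 · 3.8/√197 = 54.25

We are 90% confident that μ ≥ 54.25.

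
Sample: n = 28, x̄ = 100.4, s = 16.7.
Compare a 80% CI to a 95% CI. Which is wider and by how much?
95% CI is wider by 4.66

df = 27
80% CI: t* = 1.314, (96.25, 104.55), width = 2 · t* · s/√n = 8.29
95% CI: t* = 2.052, (93.92, 106.88), width = 2 · t* · s/√n = 12.95

The 95% CI is wider by 12.95 - 8.29 = 4.66.
Higher confidence requires a wider interval.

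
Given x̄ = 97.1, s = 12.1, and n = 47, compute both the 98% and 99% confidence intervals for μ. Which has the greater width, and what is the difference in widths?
99% CI is wider by 0.97

df = 46
98% CI: t* = 2.410, (92.85, 101.35), width = 2 · t* · s/√n = 8.51
99% CI: t* = 2.687, (92.36, 101.84), width = 2 · t* · s/√n = 9.48

The 99% CI is wider by 9.48 - 8.51 = 0.97.
Higher confidence requires a wider interval.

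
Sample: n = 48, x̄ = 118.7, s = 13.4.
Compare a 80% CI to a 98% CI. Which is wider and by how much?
98% CI is wider by 4.28

df = 47
80% CI: t* = 1.300, (116.19, 121.21), width = 2 · t* · s/√n = 5.03
98% CI: t* = 2.408, (114.04, 123.36), width = 2 · t* · s/√n = 9.31

The 98% CI is wider by 9.31 - 5.03 = 4.28.
Higher confidence requires a wider interval.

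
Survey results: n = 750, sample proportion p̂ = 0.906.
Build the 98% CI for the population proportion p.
(0.881, 0.931)

Proportion CI:
SE = √(p̂(1-p̂)/n) = √(0.906 · 0.094 / 750) = 0.01066

z* = 2.326
Margin = z* · SE = 2.326 · 0.01066 = 0.0248

CI: 0.906 ± 0.0248 = (0.881, 0.931)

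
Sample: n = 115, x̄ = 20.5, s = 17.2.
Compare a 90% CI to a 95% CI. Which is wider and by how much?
95% CI is wider by 1.03

df = 114
90% CI: t* = 1.658, (17.84, 23.16), width = 2 · t* · s/√n = 5.32
95% CI: t* = 1.981, (17.32, 23.68), width = 2 · t* · s/√n = 6.35

The 95% CI is wider by 6.35 - 5.32 = 1.03.
Higher confidence requires a wider interval.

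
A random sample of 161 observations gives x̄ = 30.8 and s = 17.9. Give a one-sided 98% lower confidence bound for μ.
μ ≥ 27.88

Lower bound (one-sided):
t* = 2.071 (one-sided for 98%)
Lower bound = x̄ - t* · s/√n = 30.8 - 2.071 · 17.9/√161 = 27.88

We are 98% confident that μ ≥ 27.88.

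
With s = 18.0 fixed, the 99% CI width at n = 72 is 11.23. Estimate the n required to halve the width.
n ≈ 288

CI width ∝ 1/√n
To reduce width by factor 2, need √n to grow by 2 → need 2² = 4 times as many samples.

Current: n = 72, width = 11.23
New: n = 288, width ≈ 5.50

Width reduced by factor of 11.23/5.50 = 2.04.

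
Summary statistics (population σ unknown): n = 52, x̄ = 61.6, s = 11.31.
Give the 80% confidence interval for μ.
(59.56, 63.64)

t-interval (σ unknown):
df = n - 1 = 51
t* = 1.298 for 80% confidence

Margin of error = t* · s/√n = 1.298 · 11.31/√52 = 2.04

CI: (59.56, 63.64)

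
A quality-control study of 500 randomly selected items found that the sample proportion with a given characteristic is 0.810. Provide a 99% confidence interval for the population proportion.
(0.765, 0.855)

Proportion CI:
SE = √(p̂(1-p̂)/n) = √(0.810 · 0.190 / 500) = 0.01754

z* = 2.576
Margin = z* · SE = 2.576 · 0.01754 = 0.0452

CI: 0.810 ± 0.0452 = (0.765, 0.855)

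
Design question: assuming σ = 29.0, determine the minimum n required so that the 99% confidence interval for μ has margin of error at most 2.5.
n ≥ 893

For margin E ≤ 2.5:
n ≥ (z* · σ / E)²
n ≥ (2.576 · 29.0 / 2.5)²
n ≥ 892.91

Minimum n = 893 (rounding up)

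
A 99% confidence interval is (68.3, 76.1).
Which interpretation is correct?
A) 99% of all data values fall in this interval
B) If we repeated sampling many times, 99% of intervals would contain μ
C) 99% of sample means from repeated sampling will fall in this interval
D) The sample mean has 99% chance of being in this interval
B

A) Wrong — a CI is about the parameter μ, not individual data values.
B) Correct — this is the frequentist long-run coverage interpretation.
C) Wrong — coverage applies to intervals containing μ, not to future x̄ values.
D) Wrong — x̄ is observed and sits in the interval by construction.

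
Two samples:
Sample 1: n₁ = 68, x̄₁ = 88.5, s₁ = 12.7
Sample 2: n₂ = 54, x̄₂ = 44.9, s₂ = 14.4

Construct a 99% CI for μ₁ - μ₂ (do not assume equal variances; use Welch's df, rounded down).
(37.06, 50.14)

Difference: x̄₁ - x̄₂ = 43.60
SE = √(s₁²/n₁ + s₂²/n₂) = √(12.7²/68 + 14.4²/54) = 2.4924
df = 106.54 → 106 (Welch–Satterthwaite, rounded down)
t* = 2.623

CI: 43.60 ± 2.623 · 2.4924 = 43.60 ± 6.54 = (37.06, 50.14)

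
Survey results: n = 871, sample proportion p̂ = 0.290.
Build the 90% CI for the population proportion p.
(0.265, 0.315)

Proportion CI:
SE = √(p̂(1-p̂)/n) = √(0.290 · 0.710 / 871) = 0.01538

z* = 1.645
Margin = z* · SE = 1.645 · 0.01538 = 0.0253

CI: 0.290 ± 0.0253 = (0.265, 0.315)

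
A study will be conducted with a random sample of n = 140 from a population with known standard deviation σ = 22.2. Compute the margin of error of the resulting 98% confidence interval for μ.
Margin of error = 4.36

Margin of error = z* · σ/√n
= 2.326 · 22.2/√140
= 2.326 · 22.2/11.8322
= 4.36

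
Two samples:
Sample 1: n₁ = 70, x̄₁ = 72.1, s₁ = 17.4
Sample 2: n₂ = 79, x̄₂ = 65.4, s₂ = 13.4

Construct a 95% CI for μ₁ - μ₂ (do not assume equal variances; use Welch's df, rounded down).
(1.62, 11.78)

Difference: x̄₁ - x̄₂ = 6.70
SE = √(s₁²/n₁ + s₂²/n₂) = √(17.4²/70 + 13.4²/79) = 2.5687
df = 129.05 → 129 (Welch–Satterthwaite, rounded down)
t* = 1.979

CI: 6.70 ± 1.979 · 2.5687 = 6.70 ± 5.08 = (1.62, 11.78)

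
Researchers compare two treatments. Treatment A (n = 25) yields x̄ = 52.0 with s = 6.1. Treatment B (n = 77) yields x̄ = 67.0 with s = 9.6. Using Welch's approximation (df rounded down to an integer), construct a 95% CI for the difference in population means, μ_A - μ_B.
(-18.27, -11.73)

Difference: x̄₁ - x̄₂ = -15.00
SE = √(s₁²/n₁ + s₂²/n₂) = √(6.1²/25 + 9.6²/77) = 1.6387
df = 64.87 → 64 (Welch–Satterthwaite, rounded down)
t* = 1.998

CI: -15.00 ± 1.998 · 1.6387 = -15.00 ± 3.27 = (-18.27, -11.73)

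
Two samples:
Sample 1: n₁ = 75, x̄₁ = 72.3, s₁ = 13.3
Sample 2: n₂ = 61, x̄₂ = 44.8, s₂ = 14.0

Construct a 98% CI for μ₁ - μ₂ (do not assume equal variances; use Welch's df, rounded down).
(21.94, 33.06)

Difference: x̄₁ - x̄₂ = 27.50
SE = √(s₁²/n₁ + s₂²/n₂) = √(13.3²/75 + 14.0²/61) = 2.3604
df = 125.56 → 125 (Welch–Satterthwaite, rounded down)
t* = 2.357

CI: 27.50 ± 2.357 · 2.3604 = 27.50 ± 5.56 = (21.94, 33.06)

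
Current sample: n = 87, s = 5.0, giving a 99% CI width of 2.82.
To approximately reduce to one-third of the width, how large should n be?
n ≈ 783

CI width ∝ 1/√n
To reduce width by factor 3, need √n to grow by 3 → need 3² = 9 times as many samples.

Current: n = 87, width = 2.82
New: n = 783, width ≈ 0.92

Width reduced by factor of 2.82/0.92 = 3.07.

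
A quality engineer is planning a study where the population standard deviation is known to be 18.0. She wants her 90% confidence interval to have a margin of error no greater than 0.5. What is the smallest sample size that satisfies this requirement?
n ≥ 3508

For margin E ≤ 0.5:
n ≥ (z* · σ / E)²
n ≥ (1.645 · 18.0 / 0.5)²
n ≥ 3507.01

Minimum n = 3508 (rounding up)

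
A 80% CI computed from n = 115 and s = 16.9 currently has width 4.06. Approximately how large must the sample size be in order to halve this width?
n ≈ 460

CI width ∝ 1/√n
To reduce width by factor 2, need √n to grow by 2 → need 2² = 4 times as many samples.

Current: n = 115, width = 4.06
New: n = 460, width ≈ 2.02

Width reduced by factor of 4.06/2.02 = 2.01.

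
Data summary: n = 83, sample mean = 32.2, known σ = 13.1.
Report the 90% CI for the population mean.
(29.83, 34.57)

z-interval (σ known):
z* = 1.645 for 90% confidence

Margin of error = z* · σ/√n = 1.645 · 13.1/√83 = 2.37

CI: (32.2 - 2.37, 32.2 + 2.37) = (29.83, 34.57)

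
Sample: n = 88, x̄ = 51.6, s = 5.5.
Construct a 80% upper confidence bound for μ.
μ ≤ 52.10

Upper bound (one-sided):
t* = 0.846 (one-sided for 80%)
Upper bound = x̄ + t* · s/√n = 51.6 + 0.846 · 5.5/√88 = 52.10

We are 80% confident that μ ≤ 52.10.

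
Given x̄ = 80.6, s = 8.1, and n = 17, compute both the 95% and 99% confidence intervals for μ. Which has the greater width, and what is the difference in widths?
99% CI is wider by 3.15

df = 16
95% CI: t* = 2.120, (76.44, 84.76), width = 2 · t* · s/√n = 8.33
99% CI: t* = 2.921, (74.86, 86.34), width = 2 · t* · s/√n = 11.48

The 99% CI is wider by 11.48 - 8.33 = 3.15.
Higher confidence requires a wider interval.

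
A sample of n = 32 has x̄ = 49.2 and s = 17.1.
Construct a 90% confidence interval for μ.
(44.07, 54.33)

t-interval (σ unknown):
df = n - 1 = 31
t* = 1.696 for 90% confidence

Margin of error = t* · s/√n = 1.696 · 17.1/√32 = 5.13

CI: (44.07, 54.33)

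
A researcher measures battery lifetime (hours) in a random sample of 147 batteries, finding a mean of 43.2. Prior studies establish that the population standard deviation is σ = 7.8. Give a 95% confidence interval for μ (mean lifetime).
(41.94, 44.46)

z-interval (σ known):
z* = 1.960 for 95% confidence

Margin of error = z* · σ/√n = 1.960 · 7.8/√147 = 1.26

CI: (43.2 - 1.26, 43.2 + 1.26) = (41.94, 44.46)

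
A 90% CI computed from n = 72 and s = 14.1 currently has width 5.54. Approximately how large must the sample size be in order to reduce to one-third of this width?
n ≈ 648

CI width ∝ 1/√n
To reduce width by factor 3, need √n to grow by 3 → need 3² = 9 times as many samples.

Current: n = 72, width = 5.54
New: n = 648, width ≈ 1.82

Width reduced by factor of 5.54/1.82 = 3.04.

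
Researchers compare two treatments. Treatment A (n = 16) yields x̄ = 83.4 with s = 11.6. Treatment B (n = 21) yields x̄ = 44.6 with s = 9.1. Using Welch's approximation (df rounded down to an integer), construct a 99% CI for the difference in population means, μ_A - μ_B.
(29.06, 48.54)

Difference: x̄₁ - x̄₂ = 38.80
SE = √(s₁²/n₁ + s₂²/n₂) = √(11.6²/16 + 9.1²/21) = 3.5147
df = 27.78 → 27 (Welch–Satterthwaite, rounded down)
t* = 2.771

CI: 38.80 ± 2.771 · 3.5147 = 38.80 ± 9.74 = (29.06, 48.54)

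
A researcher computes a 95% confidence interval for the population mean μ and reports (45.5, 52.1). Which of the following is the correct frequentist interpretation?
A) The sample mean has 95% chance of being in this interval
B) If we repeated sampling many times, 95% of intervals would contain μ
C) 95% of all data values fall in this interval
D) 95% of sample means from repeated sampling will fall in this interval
B

A) Wrong — x̄ is observed and sits in the interval by construction.
B) Correct — this is the frequentist long-run coverage interpretation.
C) Wrong — a CI is about the parameter μ, not individual data values.
D) Wrong — coverage applies to intervals containing μ, not to future x̄ values.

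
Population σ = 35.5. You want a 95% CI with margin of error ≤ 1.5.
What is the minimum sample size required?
n ≥ 2152

For margin E ≤ 1.5:
n ≥ (z* · σ / E)²
n ≥ (1.960 · 35.5 / 1.5)²
n ≥ 2151.72

Minimum n = 2152 (rounding up)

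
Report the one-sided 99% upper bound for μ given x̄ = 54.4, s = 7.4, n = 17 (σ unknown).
μ ≤ 59.04

Upper bound (one-sided):
t* = 2.583 (one-sided for 99%)
Upper bound = x̄ + t* · s/√n = 54.4 + 2.583 · 7.4/√17 = 59.04

We are 99% confident that μ ≤ 59.04.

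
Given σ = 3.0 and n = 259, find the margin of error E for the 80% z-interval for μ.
Margin of error = 0.24

Margin of error = z* · σ/√n
= 1.282 · 3.0/√259
= 1.282 · 3.0/16.0935
= 0.24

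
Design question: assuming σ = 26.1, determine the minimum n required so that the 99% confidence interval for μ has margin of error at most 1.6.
n ≥ 1766

For margin E ≤ 1.6:
n ≥ (z* · σ / E)²
n ≥ (2.576 · 26.1 / 1.6)²
n ≥ 1765.76

Minimum n = 1766 (rounding up)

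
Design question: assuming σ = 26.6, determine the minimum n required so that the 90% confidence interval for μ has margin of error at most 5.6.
n ≥ 62

For margin E ≤ 5.6:
n ≥ (z* · σ / E)²
n ≥ (1.645 · 26.6 / 5.6)²
n ≥ 61.05

Minimum n = 62 (rounding up)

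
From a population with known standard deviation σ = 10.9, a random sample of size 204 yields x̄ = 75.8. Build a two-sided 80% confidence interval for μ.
(74.82, 76.78)

z-interval (σ known):
z* = 1.282 for 80% confidence

Margin of error = z* · σ/√n = 1.282 · 10.9/√204 = 0.98

CI: (75.8 - 0.98, 75.8 + 0.98) = (74.82, 76.78)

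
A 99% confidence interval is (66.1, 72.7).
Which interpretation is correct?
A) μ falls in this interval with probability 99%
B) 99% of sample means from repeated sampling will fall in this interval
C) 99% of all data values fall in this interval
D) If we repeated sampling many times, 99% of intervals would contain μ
D

A) Wrong — μ is fixed; the randomness lives in the interval, not in μ.
B) Wrong — coverage applies to intervals containing μ, not to future x̄ values.
C) Wrong — a CI is about the parameter μ, not individual data values.
D) Correct — this is the frequentist long-run coverage interpretation.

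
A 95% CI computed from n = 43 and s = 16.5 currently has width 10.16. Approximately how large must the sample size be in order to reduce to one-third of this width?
n ≈ 387

CI width ∝ 1/√n
To reduce width by factor 3, need √n to grow by 3 → need 3² = 9 times as many samples.

Current: n = 43, width = 10.16
New: n = 387, width ≈ 3.30

Width reduced by factor of 10.16/3.30 = 3.08.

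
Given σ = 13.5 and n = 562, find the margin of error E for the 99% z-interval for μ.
Margin of error = 1.47

Margin of error = z* · σ/√n
= 2.576 · 13.5/√562
= 2.576 · 13.5/23.7065
= 1.47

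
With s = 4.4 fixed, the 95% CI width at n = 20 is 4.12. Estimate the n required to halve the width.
n ≈ 80

CI width ∝ 1/√n
To reduce width by factor 2, need √n to grow by 2 → need 2² = 4 times as many samples.

Current: n = 20, width = 4.12
New: n = 80, width ≈ 1.96

Width reduced by factor of 4.12/1.96 = 2.10.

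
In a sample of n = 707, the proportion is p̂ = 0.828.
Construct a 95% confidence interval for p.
(0.800, 0.856)

Proportion CI:
SE = √(p̂(1-p̂)/n) = √(0.828 · 0.172 / 707) = 0.01419

z* = 1.960
Margin = z* · SE = 1.960 · 0.01419 = 0.0278

CI: 0.828 ± 0.0278 = (0.800, 0.856)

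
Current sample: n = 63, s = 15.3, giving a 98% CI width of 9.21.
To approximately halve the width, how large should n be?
n ≈ 252

CI width ∝ 1/√n
To reduce width by factor 2, need √n to grow by 2 → need 2² = 4 times as many samples.

Current: n = 63, width = 9.21
New: n = 252, width ≈ 4.51

Width reduced by factor of 9.21/4.51 = 2.04.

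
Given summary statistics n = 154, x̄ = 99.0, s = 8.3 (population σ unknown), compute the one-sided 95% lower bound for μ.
μ ≥ 97.89

Lower bound (one-sided):
t* = 1.655 (one-sided for 95%)
Lower bound = x̄ - t* · s/√n = 99.0 - 1.655 · 8.3/√154 = 97.89

We are 95% confident that μ ≥ 97.89.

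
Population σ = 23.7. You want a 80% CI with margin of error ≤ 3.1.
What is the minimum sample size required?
n ≥ 97

For margin E ≤ 3.1:
n ≥ (z* · σ / E)²
n ≥ (1.282 · 23.7 / 3.1)²
n ≥ 96.06

Minimum n = 97 (rounding up)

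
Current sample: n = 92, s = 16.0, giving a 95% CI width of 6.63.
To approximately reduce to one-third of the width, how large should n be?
n ≈ 828

CI width ∝ 1/√n
To reduce width by factor 3, need √n to grow by 3 → need 3² = 9 times as many samples.

Current: n = 92, width = 6.63
New: n = 828, width ≈ 2.18

Width reduced by factor of 6.63/2.18 = 3.04.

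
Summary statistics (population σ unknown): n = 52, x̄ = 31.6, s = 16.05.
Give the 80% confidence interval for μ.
(28.71, 34.49)

t-interval (σ unknown):
df = n - 1 = 51
t* = 1.298 for 80% confidence

Margin of error = t* · s/√n = 1.298 · 16.05/√52 = 2.89

CI: (28.71, 34.49)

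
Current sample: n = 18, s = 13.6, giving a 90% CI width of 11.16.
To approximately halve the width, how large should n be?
n ≈ 72

CI width ∝ 1/√n
To reduce width by factor 2, need √n to grow by 2 → need 2² = 4 times as many samples.

Current: n = 18, width = 11.16
New: n = 72, width ≈ 5.34

Width reduced by factor of 11.16/5.34 = 2.09.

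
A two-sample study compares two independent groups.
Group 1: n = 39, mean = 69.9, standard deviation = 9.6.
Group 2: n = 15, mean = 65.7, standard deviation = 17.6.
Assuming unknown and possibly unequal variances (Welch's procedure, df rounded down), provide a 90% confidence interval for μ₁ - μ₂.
(-4.15, 12.55)

Difference: x̄₁ - x̄₂ = 4.20
SE = √(s₁²/n₁ + s₂²/n₂) = √(9.6²/39 + 17.6²/15) = 4.7973
df = 17.30 → 17 (Welch–Satterthwaite, rounded down)
t* = 1.740

CI: 4.20 ± 1.740 · 4.7973 = 4.20 ± 8.35 = (-4.15, 12.55)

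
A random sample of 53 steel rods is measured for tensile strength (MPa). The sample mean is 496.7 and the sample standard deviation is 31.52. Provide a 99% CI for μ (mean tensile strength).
(485.12, 508.28)

t-interval (σ unknown):
df = n - 1 = 52
t* = 2.674 for 99% confidence

Margin of error = t* · s/√n = 2.674 · 31.52/√53 = 11.58

CI: (485.12, 508.28)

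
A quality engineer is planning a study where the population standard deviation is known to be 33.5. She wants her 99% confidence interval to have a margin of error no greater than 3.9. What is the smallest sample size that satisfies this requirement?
n ≥ 490

For margin E ≤ 3.9:
n ≥ (z* · σ / E)²
n ≥ (2.576 · 33.5 / 3.9)²
n ≥ 489.61

Minimum n = 490 (rounding up)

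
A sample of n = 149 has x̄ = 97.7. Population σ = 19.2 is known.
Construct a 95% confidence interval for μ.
(94.62, 100.78)

z-interval (σ known):
z* = 1.960 for 95% confidence

Margin of error = z* · σ/√n = 1.960 · 19.2/√149 = 3.08

CI: (97.7 - 3.08, 97.7 + 3.08) = (94.62, 100.78)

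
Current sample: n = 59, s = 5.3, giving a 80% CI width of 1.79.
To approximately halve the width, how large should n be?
n ≈ 236

CI width ∝ 1/√n
To reduce width by factor 2, need √n to grow by 2 → need 2² = 4 times as many samples.

Current: n = 59, width = 1.79
New: n = 236, width ≈ 0.89

Width reduced by factor of 1.79/0.89 = 2.01.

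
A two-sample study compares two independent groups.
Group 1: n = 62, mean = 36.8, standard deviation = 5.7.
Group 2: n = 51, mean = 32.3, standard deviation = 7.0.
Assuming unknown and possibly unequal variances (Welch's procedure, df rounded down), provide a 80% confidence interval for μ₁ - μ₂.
(2.93, 6.07)

Difference: x̄₁ - x̄₂ = 4.50
SE = √(s₁²/n₁ + s₂²/n₂) = √(5.7²/62 + 7.0²/51) = 1.2185
df = 96.01 → 96 (Welch–Satterthwaite, rounded down)
t* = 1.290

CI: 4.50 ± 1.290 · 1.2185 = 4.50 ± 1.57 = (2.93, 6.07)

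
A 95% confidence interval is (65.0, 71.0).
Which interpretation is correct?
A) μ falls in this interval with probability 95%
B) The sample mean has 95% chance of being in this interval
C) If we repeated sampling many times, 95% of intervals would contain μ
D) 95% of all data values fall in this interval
C

A) Wrong — μ is fixed; the randomness lives in the interval, not in μ.
B) Wrong — x̄ is observed and sits in the interval by construction.
C) Correct — this is the frequentist long-run coverage interpretation.
D) Wrong — a CI is about the parameter μ, not individual data values.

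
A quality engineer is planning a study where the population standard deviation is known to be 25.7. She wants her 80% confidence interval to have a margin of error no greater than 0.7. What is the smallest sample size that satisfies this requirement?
n ≥ 2216

For margin E ≤ 0.7:
n ≥ (z* · σ / E)²
n ≥ (1.282 · 25.7 / 0.7)²
n ≥ 2215.37

Minimum n = 2216 (rounding up)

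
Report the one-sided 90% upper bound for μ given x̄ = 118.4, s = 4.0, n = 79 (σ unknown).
μ ≤ 118.98

Upper bound (one-sided):
t* = 1.292 (one-sided for 90%)
Upper bound = x̄ + t* · s/√n = 118.4 + 1.292 · 4.0/√79 = 118.98

We are 90% confident that μ ≤ 118.98.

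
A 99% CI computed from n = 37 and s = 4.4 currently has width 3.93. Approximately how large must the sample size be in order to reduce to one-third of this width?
n ≈ 333

CI width ∝ 1/√n
To reduce width by factor 3, need √n to grow by 3 → need 3² = 9 times as many samples.

Current: n = 37, width = 3.93
New: n = 333, width ≈ 1.25

Width reduced by factor of 3.93/1.25 = 3.14.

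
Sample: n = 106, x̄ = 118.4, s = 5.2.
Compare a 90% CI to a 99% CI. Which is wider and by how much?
99% CI is wider by 0.97

df = 105
90% CI: t* = 1.659, (117.56, 119.24), width = 2 · t* · s/√n = 1.68
99% CI: t* = 2.623, (117.08, 119.72), width = 2 · t* · s/√n = 2.65

The 99% CI is wider by 2.65 - 1.68 = 0.97.
Higher confidence requires a wider interval.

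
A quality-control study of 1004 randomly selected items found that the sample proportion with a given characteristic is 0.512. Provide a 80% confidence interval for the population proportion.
(0.492, 0.532)

Proportion CI:
SE = √(p̂(1-p̂)/n) = √(0.512 · 0.488 / 1004) = 0.01578

z* = 1.282
Margin = z* · SE = 1.282 · 0.01578 = 0.0202

CI: 0.512 ± 0.0202 = (0.492, 0.532)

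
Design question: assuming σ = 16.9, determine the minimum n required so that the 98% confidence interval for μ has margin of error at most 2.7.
n ≥ 212

For margin E ≤ 2.7:
n ≥ (z* · σ / E)²
n ≥ (2.326 · 16.9 / 2.7)²
n ≥ 211.97

Minimum n = 212 (rounding up)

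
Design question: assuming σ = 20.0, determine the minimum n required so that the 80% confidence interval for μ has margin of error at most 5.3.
n ≥ 24

For margin E ≤ 5.3:
n ≥ (z* · σ / E)²
n ≥ (1.282 · 20.0 / 5.3)²
n ≥ 23.40

Minimum n = 24 (rounding up)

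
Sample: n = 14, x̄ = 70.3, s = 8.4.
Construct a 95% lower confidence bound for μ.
μ ≥ 66.32

Lower bound (one-sided):
t* = 1.771 (one-sided for 95%)
Lower bound = x̄ - t* · s/√n = 70.3 - 1.771 · 8.4/√14 = 66.32

We are 95% confident that μ ≥ 66.32.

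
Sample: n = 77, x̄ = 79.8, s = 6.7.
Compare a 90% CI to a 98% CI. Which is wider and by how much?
98% CI is wider by 1.09

df = 76
90% CI: t* = 1.665, (78.53, 81.07), width = 2 · t* · s/√n = 2.54
98% CI: t* = 2.376, (77.99, 81.61), width = 2 · t* · s/√n = 3.63

The 98% CI is wider by 3.63 - 2.54 = 1.09.
Higher confidence requires a wider interval.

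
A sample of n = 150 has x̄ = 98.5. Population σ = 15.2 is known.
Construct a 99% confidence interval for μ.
(95.30, 101.70)

z-interval (σ known):
z* = 2.576 for 99% confidence

Margin of error = z* · σ/√n = 2.576 · 15.2/√150 = 3.20

CI: (98.5 - 3.20, 98.5 + 3.20) = (95.30, 101.70)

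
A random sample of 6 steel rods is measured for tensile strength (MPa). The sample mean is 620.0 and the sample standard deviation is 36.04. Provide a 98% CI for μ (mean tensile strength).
(570.49, 669.51)

t-interval (σ unknown):
df = n - 1 = 5
t* = 3.365 for 98% confidence

Margin of error = t* · s/√n = 3.365 · 36.04/√6 = 49.51

CI: (570.49, 669.51)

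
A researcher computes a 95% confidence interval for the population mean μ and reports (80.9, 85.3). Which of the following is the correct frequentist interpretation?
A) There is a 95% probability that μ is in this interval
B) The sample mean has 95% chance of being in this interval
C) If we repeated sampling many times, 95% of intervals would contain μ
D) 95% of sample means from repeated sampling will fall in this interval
C

A) Wrong — μ is fixed; the randomness lives in the interval, not in μ.
B) Wrong — x̄ is observed and sits in the interval by construction.
C) Correct — this is the frequentist long-run coverage interpretation.
D) Wrong — coverage applies to intervals containing μ, not to future x̄ values.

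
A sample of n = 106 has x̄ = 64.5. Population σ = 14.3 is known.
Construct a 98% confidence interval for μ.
(61.27, 67.73)

z-interval (σ known):
z* = 2.326 for 98% confidence

Margin of error = z* · σ/√n = 2.326 · 14.3/√106 = 3.23

CI: (64.5 - 3.23, 64.5 + 3.23) = (61.27, 67.73)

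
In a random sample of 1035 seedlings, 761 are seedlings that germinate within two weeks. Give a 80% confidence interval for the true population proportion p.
(0.718, 0.753)

Proportion CI:
p̂ = 761/1035 = 0.73527
SE = √(p̂(1-p̂)/n) = √(0.73527 · 0.26473 / 1035) = 0.01371

z* = 1.282
Margin = z* · SE = 1.282 · 0.01371 = 0.0176

CI: 0.73527 ± 0.0176 = (0.718, 0.753)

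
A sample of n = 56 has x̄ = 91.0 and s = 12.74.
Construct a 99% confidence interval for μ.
(86.46, 95.54)

t-interval (σ unknown):
df = n - 1 = 55
t* = 2.668 for 99% confidence

Margin of error = t* · s/√n = 2.668 · 12.74/√56 = 4.54

CI: (86.46, 95.54)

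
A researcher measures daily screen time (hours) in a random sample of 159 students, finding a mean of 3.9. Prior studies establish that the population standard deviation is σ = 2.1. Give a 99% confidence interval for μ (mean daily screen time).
(3.47, 4.33)

z-interval (σ known):
z* = 2.576 for 99% confidence

Margin of error = z* · σ/√n = 2.576 · 2.1/√159 = 0.43

CI: (3.9 - 0.43, 3.9 + 0.43) = (3.47, 4.33)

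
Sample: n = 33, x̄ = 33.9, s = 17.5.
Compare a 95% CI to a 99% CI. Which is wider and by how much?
99% CI is wider by 4.27

df = 32
95% CI: t* = 2.037, (27.69, 40.11), width = 2 · t* · s/√n = 12.41
99% CI: t* = 2.738, (25.56, 42.24), width = 2 · t* · s/√n = 16.68

The 99% CI is wider by 16.68 - 12.41 = 4.27.
Higher confidence requires a wider interval.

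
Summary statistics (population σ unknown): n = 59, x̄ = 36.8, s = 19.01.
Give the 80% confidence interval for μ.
(33.59, 40.01)

t-interval (σ unknown):
df = n - 1 = 58
t* = 1.296 for 80% confidence

Margin of error = t* · s/√n = 1.296 · 19.01/√59 = 3.21

CI: (33.59, 40.01)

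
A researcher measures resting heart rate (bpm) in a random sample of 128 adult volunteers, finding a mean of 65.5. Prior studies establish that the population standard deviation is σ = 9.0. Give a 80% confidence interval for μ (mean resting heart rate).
(64.48, 66.52)

z-interval (σ known):
z* = 1.282 for 80% confidence

Margin of error = z* · σ/√n = 1.282 · 9.0/√128 = 1.02

CI: (65.5 - 1.02, 65.5 + 1.02) = (64.48, 66.52)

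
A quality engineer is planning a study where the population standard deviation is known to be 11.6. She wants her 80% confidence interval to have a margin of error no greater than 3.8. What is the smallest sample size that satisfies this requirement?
n ≥ 16

For margin E ≤ 3.8:
n ≥ (z* · σ / E)²
n ≥ (1.282 · 11.6 / 3.8)²
n ≥ 15.32

Minimum n = 16 (rounding up)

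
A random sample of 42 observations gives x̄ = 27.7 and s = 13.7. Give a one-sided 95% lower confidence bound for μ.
μ ≥ 24.14

Lower bound (one-sided):
t* = 1.683 (one-sided for 95%)
Lower bound = x̄ - t* · s/√n = 27.7 - 1.683 · 13.7/√42 = 24.14

We are 95% confident that μ ≥ 24.14.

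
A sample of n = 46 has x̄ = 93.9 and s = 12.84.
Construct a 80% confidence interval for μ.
(91.44, 96.36)

t-interval (σ unknown):
df = n - 1 = 45
t* = 1.301 for 80% confidence

Margin of error = t* · s/√n = 1.301 · 12.84/√46 = 2.46

CI: (91.44, 96.36)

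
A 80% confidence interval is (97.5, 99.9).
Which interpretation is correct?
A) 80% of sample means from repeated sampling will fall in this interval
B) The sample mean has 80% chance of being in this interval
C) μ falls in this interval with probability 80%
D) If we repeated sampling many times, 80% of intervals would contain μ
D

A) Wrong — coverage applies to intervals containing μ, not to future x̄ values.
B) Wrong — x̄ is observed and sits in the interval by construction.
C) Wrong — μ is fixed; the randomness lives in the interval, not in μ.
D) Correct — this is the frequentist long-run coverage interpretation.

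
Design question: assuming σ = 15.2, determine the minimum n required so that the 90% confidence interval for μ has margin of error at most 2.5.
n ≥ 101

For margin E ≤ 2.5:
n ≥ (z* · σ / E)²
n ≥ (1.645 · 15.2 / 2.5)²
n ≥ 100.03

Minimum n = 101 (rounding up)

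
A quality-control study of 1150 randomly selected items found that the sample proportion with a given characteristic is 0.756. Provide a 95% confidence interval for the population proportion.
(0.731, 0.781)

Proportion CI:
SE = √(p̂(1-p̂)/n) = √(0.756 · 0.244 / 1150) = 0.01267

z* = 1.960
Margin = z* · SE = 1.960 · 0.01267 = 0.0248

CI: 0.756 ± 0.0248 = (0.731, 0.781)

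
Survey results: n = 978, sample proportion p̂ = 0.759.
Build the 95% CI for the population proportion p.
(0.732, 0.786)

Proportion CI:
SE = √(p̂(1-p̂)/n) = √(0.759 · 0.241 / 978) = 0.01368

z* = 1.960
Margin = z* · SE = 1.960 · 0.01368 = 0.0268

CI: 0.759 ± 0.0268 = (0.732, 0.786)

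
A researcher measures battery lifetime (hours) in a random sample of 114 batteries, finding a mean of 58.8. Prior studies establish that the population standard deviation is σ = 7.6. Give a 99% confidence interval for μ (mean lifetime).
(56.97, 60.63)

z-interval (σ known):
z* = 2.576 for 99% confidence

Margin of error = z* · σ/√n = 2.576 · 7.6/√114 = 1.83

CI: (58.8 - 1.83, 58.8 + 1.83) = (56.97, 60.63)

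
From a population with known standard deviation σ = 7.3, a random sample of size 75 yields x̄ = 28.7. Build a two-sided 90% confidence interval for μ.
(27.31, 30.09)

z-interval (σ known):
z* = 1.645 for 90% confidence

Margin of error = z* · σ/√n = 1.645 · 7.3/√75 = 1.39

CI: (28.7 - 1.39, 28.7 + 1.39) = (27.31, 30.09)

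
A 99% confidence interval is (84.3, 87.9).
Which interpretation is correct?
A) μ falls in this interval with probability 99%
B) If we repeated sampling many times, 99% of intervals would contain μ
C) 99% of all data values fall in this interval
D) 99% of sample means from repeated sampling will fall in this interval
B

A) Wrong — μ is fixed; the randomness lives in the interval, not in μ.
B) Correct — this is the frequentist long-run coverage interpretation.
C) Wrong — a CI is about the parameter μ, not individual data values.
D) Wrong — coverage applies to intervals containing μ, not to future x̄ values.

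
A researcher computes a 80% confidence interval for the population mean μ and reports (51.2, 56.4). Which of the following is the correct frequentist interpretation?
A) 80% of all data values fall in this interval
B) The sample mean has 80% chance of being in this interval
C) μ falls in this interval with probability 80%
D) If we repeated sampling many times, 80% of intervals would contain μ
D

A) Wrong — a CI is about the parameter μ, not individual data values.
B) Wrong — x̄ is observed and sits in the interval by construction.
C) Wrong — μ is fixed; the randomness lives in the interval, not in μ.
D) Correct — this is the frequentist long-run coverage interpretation.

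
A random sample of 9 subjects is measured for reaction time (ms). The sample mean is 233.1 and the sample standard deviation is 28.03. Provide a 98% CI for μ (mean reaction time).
(206.04, 260.16)

t-interval (σ unknown):
df = n - 1 = 8
t* = 2.896 for 98% confidence

Margin of error = t* · s/√n = 2.896 · 28.03/√9 = 27.06

CI: (206.04, 260.16)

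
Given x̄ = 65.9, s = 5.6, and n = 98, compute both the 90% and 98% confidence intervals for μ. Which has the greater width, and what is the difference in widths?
98% CI is wider by 0.80

df = 97
90% CI: t* = 1.661, (64.96, 66.84), width = 2 · t* · s/√n = 1.88
98% CI: t* = 2.365, (64.56, 67.24), width = 2 · t* · s/√n = 2.68

The 98% CI is wider by 2.68 - 1.88 = 0.80.
Higher confidence requires a wider interval.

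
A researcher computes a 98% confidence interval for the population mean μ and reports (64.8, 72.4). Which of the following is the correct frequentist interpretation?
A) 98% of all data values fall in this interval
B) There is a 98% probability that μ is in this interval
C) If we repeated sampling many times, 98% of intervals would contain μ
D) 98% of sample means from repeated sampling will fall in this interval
C

A) Wrong — a CI is about the parameter μ, not individual data values.
B) Wrong — μ is fixed; the randomness lives in the interval, not in μ.
C) Correct — this is the frequentist long-run coverage interpretation.
D) Wrong — coverage applies to intervals containing μ, not to future x̄ values.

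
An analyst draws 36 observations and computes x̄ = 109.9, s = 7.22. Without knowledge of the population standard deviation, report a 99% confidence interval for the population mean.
(106.62, 113.18)

t-interval (σ unknown):
df = n - 1 = 35
t* = 2.724 for 99% confidence

Margin of error = t* · s/√n = 2.724 · 7.22/√36 = 3.28

CI: (106.62, 113.18)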